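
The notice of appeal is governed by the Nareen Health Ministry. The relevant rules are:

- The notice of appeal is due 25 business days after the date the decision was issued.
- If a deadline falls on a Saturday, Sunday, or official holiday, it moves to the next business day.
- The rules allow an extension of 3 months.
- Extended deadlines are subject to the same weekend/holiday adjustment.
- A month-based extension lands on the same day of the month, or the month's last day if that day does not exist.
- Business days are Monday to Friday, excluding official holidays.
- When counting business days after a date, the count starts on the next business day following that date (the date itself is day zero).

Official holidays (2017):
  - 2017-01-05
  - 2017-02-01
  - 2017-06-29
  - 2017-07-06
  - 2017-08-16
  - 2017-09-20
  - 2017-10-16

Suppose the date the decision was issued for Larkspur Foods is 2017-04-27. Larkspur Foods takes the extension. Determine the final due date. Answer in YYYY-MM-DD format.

Starting the day after 2017-04-27 and counting 25 business days lands on 2017-06-01.
Since 2017-06-01 is a Thursday and not a holiday, the date is unchanged.
Add 3 months to 2017-06-01: 2017-09-01.
2017-09-01 (Friday) is already a business day.
Deadline: 2017-09-01.

2017-09-01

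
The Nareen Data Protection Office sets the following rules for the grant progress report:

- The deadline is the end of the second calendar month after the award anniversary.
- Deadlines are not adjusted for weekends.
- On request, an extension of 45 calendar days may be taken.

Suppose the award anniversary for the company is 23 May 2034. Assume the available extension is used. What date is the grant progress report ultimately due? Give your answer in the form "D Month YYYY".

The second month after 23 May 2034 is July 2034, whose last day is 31 July 2034.
31 July 2034 is a Monday; no weekend or holiday adjustment applies.
The 45-calendar-day extension moves the deadline from 31 July 2034 to 14 September 2034.
14 September 2034 falls on a Thursday. The rules make no weekend/holiday allowance, so it remains 14 September 2034.
The final due date is 14 September 2034.

14 September 2034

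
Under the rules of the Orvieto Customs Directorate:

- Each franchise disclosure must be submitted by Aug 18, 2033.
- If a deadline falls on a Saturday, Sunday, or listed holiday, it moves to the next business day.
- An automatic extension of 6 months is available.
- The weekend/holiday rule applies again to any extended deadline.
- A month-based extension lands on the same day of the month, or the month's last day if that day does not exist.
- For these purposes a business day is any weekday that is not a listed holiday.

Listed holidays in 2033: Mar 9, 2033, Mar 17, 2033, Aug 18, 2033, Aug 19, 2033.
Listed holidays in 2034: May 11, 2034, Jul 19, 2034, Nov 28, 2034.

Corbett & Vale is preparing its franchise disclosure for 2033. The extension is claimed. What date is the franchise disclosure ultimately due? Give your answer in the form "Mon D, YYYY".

The stated deadline is Aug 18, 2033.
Aug 18, 2033 falls on a listed holiday. Rolling to the next business day gives Aug 22, 2033, a Monday.
Applying the 6 months extension: 6 months after Aug 22, 2033 is Feb 22, 2034.
Since Feb 22, 2034 is a Wednesday and not a holiday, the date is unchanged.
Final deadline: Feb 22, 2034.

Feb 22, 2034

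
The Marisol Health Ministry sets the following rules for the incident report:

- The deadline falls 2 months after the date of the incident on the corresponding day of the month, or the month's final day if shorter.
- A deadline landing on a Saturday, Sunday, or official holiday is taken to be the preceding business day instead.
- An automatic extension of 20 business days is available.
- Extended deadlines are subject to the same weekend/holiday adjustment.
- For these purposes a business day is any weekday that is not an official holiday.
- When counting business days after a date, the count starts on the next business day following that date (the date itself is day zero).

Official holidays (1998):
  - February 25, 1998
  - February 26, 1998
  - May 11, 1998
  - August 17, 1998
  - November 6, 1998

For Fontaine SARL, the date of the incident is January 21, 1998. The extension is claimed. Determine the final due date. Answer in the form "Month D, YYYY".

2 months from January 21, 1998 is March 21, 1998.
March 21, 1998 is a Saturday, so it moves to the preceding business day, March 20, 1998 (Friday).
Counting 20 further business days from March 20, 1998 reaches April 17, 1998.
April 17, 1998 (Friday) is already a business day.
Deadline: April 17, 1998.

April 17, 1998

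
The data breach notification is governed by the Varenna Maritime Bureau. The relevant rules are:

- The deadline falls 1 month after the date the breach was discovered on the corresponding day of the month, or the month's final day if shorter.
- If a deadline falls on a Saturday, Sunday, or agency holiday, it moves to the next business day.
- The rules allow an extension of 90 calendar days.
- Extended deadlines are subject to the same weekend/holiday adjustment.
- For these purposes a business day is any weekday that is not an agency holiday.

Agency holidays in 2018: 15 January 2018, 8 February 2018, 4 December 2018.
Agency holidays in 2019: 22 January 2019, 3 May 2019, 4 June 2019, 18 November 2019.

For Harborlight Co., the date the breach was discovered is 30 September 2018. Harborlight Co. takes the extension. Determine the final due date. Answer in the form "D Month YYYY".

28 January 2019

Moving 1 month forward from 30 September 2018 on the corresponding day gives 30 October 2018.
30 October 2018 (Tuesday) is already a business day.
The 90-calendar-day extension moves the deadline from 30 October 2018 to 28 January 2019.
28 January 2019 (Monday) is already a business day.
Final deadline: 28 January 2019.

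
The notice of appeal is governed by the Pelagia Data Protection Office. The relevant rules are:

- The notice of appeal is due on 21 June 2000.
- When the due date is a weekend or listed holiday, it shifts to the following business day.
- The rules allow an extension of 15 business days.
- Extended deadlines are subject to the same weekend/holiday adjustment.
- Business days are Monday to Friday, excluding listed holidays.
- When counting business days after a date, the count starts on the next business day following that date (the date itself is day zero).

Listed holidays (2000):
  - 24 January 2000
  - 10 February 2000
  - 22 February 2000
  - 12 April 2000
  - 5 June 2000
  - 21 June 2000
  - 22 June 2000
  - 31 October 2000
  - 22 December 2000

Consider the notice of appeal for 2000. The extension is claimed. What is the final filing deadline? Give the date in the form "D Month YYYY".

The statutory due date is 21 June 2000.
21 June 2000 falls on a listed holiday. Rolling to the next business day gives 23 June 2000, a Friday.
Counting 15 further business days from 23 June 2000 reaches 14 July 2000.
14 July 2000 is a Friday and not a listed holiday, so it stands.
Deadline: 14 July 2000.

14 July 2000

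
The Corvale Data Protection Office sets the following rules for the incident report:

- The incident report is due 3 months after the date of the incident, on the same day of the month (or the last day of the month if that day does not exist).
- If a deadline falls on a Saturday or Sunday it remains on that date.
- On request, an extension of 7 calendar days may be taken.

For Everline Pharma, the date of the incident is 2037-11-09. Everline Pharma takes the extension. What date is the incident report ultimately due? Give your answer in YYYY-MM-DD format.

3 months after 2037-11-09, on the same day of the month, is 2038-02-09.
2038-02-09 is a Tuesday; no weekend or holiday adjustment applies.
The 7-calendar-day extension moves the deadline from 2038-02-09 to 2038-02-16.
2038-02-16 falls on a Tuesday. The rules make no weekend/holiday allowance, so it remains 2038-02-16.
Final deadline: 2038-02-16.

2038-02-16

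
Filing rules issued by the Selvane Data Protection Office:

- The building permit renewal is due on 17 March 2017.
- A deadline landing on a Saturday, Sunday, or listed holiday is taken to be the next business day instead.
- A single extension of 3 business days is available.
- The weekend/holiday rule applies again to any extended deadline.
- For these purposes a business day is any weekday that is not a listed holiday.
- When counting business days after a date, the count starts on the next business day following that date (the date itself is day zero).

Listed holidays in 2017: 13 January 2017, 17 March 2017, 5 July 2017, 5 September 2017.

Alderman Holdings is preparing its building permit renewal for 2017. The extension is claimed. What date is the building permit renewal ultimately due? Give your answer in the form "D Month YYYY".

23 March 2017

Start from the fixed due date, 17 March 2017.
17 March 2017 is a listed holiday; the next business day is 20 March 2017 (Monday).
Applying the 3-business-day extension: 3 business days after 20 March 2017 is 23 March 2017.
23 March 2017 (Thursday) is already a business day.
The final due date is 23 March 2017.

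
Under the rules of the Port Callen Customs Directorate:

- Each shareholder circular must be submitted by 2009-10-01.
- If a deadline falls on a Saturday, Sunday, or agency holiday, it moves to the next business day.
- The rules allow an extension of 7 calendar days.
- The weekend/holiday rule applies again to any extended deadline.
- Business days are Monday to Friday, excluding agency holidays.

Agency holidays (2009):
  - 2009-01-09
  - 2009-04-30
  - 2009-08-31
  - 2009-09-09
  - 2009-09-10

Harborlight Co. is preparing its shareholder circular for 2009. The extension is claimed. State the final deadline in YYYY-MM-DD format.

2009-10-08

The statutory due date is 2009-10-01.
2009-10-01 (Thursday) is already a business day.
The 7-calendar-day extension moves the deadline from 2009-10-01 to 2009-10-08.
Since 2009-10-08 is a Thursday and not a holiday, the date is unchanged.
So the filing is due 2009-10-08.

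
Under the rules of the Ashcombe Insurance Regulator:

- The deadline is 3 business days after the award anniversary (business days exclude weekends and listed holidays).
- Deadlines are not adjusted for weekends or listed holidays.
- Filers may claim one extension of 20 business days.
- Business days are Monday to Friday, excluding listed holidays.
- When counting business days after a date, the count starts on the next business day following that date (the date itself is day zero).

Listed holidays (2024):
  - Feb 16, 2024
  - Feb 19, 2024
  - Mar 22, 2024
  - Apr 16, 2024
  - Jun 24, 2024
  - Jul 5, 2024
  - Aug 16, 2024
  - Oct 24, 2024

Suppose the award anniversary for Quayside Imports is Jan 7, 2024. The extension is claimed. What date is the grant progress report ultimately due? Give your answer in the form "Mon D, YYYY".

Feb 7, 2024

3 business days after Jan 7, 2024, excluding weekends and holidays, is Jan 10, 2024.
Jan 10, 2024 is a Wednesday; no weekend or holiday adjustment applies.
Applying the 20-business-day extension: 20 business days after Jan 10, 2024 is Feb 7, 2024.
Feb 7, 2024 falls on a Wednesday. The rules make no weekend/holiday allowance, so it remains Feb 7, 2024.
Deadline: Feb 7, 2024.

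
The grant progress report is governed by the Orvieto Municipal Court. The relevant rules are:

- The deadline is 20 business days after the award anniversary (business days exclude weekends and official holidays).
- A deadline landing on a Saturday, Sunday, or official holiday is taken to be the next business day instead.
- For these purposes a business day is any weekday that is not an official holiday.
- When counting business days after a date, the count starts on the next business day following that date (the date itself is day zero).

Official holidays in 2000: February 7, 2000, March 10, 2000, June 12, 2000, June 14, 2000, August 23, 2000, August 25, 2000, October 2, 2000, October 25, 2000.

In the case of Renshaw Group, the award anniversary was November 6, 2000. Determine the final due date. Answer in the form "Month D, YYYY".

December 4, 2000

Starting the day after November 6, 2000 and counting 20 business days lands on December 4, 2000.
December 4, 2000 is a Monday and not a listed holiday, so it stands.
Final deadline: December 4, 2000.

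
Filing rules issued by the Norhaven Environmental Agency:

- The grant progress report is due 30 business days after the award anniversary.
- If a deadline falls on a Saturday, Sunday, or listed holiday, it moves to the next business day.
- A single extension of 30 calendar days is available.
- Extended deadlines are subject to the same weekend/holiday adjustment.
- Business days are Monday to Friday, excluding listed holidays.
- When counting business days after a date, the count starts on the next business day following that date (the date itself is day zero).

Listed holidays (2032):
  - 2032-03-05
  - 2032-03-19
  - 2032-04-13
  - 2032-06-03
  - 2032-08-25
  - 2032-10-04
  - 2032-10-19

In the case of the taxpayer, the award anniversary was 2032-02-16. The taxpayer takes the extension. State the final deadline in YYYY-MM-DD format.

2032-04-30

Counting 30 business days after 2032-02-16 (skipping weekends and listed holidays) reaches 2032-03-31.
2032-03-31 is a Wednesday and not a listed holiday, so it stands.
With the 30-day extension, 2032-03-31 becomes 2032-04-30.
2032-04-30 (Friday) is already a business day.
So the filing is due 2032-04-30.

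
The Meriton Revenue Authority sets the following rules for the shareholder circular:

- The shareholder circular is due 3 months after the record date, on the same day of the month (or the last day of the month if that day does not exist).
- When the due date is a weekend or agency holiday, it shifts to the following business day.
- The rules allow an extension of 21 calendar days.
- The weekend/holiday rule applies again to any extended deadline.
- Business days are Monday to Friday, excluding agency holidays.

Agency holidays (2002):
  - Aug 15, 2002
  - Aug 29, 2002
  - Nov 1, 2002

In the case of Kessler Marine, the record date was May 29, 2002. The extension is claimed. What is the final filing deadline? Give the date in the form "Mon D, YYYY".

3 months from May 29, 2002 is Aug 29, 2002.
Because Aug 29, 2002 is a listed holiday, the deadline becomes Aug 30, 2002 (Friday).
With the 21-day extension, Aug 30, 2002 becomes Sep 20, 2002.
Since Sep 20, 2002 is a Friday and not a holiday, the date is unchanged.
Deadline: Sep 20, 2002.

Sep 20, 2002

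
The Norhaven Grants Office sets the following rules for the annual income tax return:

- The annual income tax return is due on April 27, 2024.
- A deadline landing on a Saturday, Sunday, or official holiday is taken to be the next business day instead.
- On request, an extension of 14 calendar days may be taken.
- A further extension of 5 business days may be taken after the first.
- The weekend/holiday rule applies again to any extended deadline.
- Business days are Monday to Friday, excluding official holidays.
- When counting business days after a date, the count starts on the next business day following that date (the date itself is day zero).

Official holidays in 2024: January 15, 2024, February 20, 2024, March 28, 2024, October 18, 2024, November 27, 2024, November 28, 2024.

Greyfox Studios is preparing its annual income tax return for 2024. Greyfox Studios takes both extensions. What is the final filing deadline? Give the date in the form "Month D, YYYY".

May 20, 2024

The stated deadline is April 27, 2024.
April 27, 2024 is a Saturday; the next business day is April 29, 2024 (Monday).
The 14-calendar-day extension moves the deadline from April 29, 2024 to May 13, 2024.
May 13, 2024 falls on a Monday, which is a business day, so no adjustment is needed.
Counting 5 further business days from May 13, 2024 reaches May 20, 2024.
May 20, 2024 falls on a Monday, which is a business day, so no adjustment is needed.
So the filing is due May 20, 2024.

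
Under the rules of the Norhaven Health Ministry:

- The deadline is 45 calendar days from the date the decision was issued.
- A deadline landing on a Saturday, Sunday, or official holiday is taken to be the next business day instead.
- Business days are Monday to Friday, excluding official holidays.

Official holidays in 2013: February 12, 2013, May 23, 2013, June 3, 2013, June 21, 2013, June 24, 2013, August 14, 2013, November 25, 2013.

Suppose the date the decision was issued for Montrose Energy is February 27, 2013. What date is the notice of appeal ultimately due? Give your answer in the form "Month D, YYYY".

April 15, 2013

Trigger date February 27, 2013 + 45 calendar days = April 13, 2013.
April 13, 2013 is a Saturday, so it moves to the next business day, April 15, 2013 (Monday).
So the filing is due April 15, 2013.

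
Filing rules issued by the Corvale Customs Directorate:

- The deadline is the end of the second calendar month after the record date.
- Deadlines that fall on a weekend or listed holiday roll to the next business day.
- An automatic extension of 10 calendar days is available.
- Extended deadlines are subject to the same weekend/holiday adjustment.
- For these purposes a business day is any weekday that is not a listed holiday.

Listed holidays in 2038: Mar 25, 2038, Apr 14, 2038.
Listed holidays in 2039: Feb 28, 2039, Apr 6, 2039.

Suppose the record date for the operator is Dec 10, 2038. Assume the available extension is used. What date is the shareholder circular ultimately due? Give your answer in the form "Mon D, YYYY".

The second month after Dec 10, 2038 is February 2039, whose last day is Feb 28, 2039.
Feb 28, 2039 is a listed holiday, so it moves to the next business day, Mar 1, 2039 (Tuesday).
The 10-calendar-day extension moves the deadline from Mar 1, 2039 to Mar 11, 2039.
Since Mar 11, 2039 is a Friday and not a holiday, the date is unchanged.
The final due date is Mar 11, 2039.

Mar 11, 2039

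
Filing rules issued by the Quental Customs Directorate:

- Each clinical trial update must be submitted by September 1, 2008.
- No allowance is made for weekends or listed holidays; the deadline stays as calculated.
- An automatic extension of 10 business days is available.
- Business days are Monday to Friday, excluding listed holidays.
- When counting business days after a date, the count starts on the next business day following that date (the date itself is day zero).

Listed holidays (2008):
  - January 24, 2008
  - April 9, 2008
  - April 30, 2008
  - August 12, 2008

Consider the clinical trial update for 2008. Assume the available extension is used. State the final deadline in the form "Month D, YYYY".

September 15, 2008

The stated deadline is September 1, 2008.
No adjustment is made for weekends or holidays, so September 1, 2008 stands.
The 10-business-day extension runs from September 1, 2008 to September 15, 2008.
No adjustment is made for weekends or holidays, so September 15, 2008 stands.
Final deadline: September 15, 2008.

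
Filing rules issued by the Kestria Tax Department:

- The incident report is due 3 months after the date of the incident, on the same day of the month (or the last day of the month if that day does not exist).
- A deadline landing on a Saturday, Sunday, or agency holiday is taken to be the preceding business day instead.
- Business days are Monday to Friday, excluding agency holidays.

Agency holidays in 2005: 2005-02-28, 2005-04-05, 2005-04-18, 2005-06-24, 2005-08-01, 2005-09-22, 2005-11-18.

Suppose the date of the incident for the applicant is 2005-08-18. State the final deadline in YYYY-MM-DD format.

Moving 3 months forward from 2005-08-18 on the corresponding day gives 2005-11-18.
2005-11-18 is a listed holiday, so it moves to the preceding business day, 2005-11-17 (Thursday).
The final due date is 2005-11-17.

2005-11-17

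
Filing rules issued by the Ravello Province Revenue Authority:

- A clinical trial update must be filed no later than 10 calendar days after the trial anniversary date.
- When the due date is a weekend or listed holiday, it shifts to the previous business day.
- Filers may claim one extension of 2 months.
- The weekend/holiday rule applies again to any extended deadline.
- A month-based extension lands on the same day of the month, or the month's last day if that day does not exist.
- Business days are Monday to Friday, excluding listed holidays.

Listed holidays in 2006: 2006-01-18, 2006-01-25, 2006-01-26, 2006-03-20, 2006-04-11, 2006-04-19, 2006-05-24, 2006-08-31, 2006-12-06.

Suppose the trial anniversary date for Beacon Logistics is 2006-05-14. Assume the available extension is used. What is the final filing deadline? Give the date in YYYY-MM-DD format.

From 2006-05-14, 10 calendar days later is 2006-05-24.
Because 2006-05-24 is a listed holiday, the deadline becomes 2006-05-23 (Tuesday).
The 2 months extension carries 2006-05-23 to 2006-07-23.
2006-07-23 falls on a Sunday. Rolling to the preceding business day gives 2006-07-21, a Friday.
The final due date is 2006-07-21.

2006-07-21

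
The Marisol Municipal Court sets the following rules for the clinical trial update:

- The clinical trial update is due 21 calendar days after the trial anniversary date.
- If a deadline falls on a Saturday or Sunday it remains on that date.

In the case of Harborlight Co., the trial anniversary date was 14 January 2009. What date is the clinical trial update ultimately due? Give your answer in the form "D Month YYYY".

Trigger date 14 January 2009 + 21 calendar days = 4 February 2009.
No adjustment is made for weekends or holidays, so 4 February 2009 stands.
Final deadline: 4 February 2009.

4 February 2009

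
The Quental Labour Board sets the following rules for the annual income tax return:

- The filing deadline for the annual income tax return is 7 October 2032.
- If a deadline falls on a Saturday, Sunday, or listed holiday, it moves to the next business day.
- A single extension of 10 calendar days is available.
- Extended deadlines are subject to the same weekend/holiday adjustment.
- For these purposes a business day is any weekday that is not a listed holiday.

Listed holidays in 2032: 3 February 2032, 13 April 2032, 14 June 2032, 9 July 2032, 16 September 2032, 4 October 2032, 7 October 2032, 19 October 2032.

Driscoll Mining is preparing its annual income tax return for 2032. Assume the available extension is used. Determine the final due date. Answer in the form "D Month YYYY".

18 October 2032

Start from the fixed due date, 7 October 2032.
7 October 2032 is a listed holiday; the next business day is 8 October 2032 (Friday).
Add the 10 calendar-day extension to 8 October 2032: 18 October 2032.
Since 18 October 2032 is a Monday and not a holiday, the date is unchanged.
Deadline: 18 October 2032.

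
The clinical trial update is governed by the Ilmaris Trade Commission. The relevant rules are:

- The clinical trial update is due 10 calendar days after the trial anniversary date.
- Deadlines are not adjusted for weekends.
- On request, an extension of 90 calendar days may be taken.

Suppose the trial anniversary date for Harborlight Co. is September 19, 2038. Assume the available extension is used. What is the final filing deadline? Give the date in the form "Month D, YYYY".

December 28, 2038

Trigger date September 19, 2038 + 10 calendar days = September 29, 2038.
September 29, 2038 is a Wednesday; no weekend or holiday adjustment applies.
The 90-calendar-day extension moves the deadline from September 29, 2038 to December 28, 2038.
December 28, 2038 falls on a Tuesday. The rules make no weekend/holiday allowance, so it remains December 28, 2038.
Deadline: December 28, 2038.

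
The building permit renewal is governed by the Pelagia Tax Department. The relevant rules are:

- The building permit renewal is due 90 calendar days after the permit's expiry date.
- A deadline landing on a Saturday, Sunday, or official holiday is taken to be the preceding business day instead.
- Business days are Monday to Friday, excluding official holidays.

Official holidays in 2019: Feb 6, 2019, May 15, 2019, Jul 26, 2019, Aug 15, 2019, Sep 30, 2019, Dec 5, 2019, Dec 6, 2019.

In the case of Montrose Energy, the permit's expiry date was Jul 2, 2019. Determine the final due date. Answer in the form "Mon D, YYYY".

Sep 27, 2019

90 calendar days after Jul 2, 2019 is Sep 30, 2019.
Because Sep 30, 2019 is a listed holiday, the deadline becomes Sep 27, 2019 (Friday).
The final due date is Sep 27, 2019.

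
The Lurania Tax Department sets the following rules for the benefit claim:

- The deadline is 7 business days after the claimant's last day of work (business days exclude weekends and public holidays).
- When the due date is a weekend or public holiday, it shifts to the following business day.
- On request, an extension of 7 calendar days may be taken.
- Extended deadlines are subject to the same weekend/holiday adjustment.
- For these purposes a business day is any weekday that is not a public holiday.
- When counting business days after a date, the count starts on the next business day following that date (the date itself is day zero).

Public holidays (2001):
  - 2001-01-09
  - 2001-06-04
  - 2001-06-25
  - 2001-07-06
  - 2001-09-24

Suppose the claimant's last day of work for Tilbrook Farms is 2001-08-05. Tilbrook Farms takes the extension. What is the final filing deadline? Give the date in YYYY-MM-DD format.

2001-08-21

Counting 7 business days after 2001-08-05 (skipping weekends and listed holidays) reaches 2001-08-14.
Since 2001-08-14 is a Tuesday and not a holiday, the date is unchanged.
With the 7-day extension, 2001-08-14 becomes 2001-08-21.
2001-08-21 falls on a Tuesday, which is a business day, so no adjustment is needed.
The final due date is 2001-08-21.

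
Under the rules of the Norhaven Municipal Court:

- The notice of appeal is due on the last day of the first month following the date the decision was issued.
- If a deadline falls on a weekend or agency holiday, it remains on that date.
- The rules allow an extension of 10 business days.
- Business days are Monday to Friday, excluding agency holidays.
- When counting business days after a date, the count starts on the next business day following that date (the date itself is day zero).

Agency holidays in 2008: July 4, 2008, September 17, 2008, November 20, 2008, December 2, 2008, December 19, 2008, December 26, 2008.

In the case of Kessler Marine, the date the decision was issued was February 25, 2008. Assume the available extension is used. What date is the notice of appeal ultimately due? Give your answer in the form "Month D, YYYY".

April 14, 2008

1 month after February 25, 2008 is March 2008; that month ends on March 31, 2008.
No adjustment is made for weekends or holidays, so March 31, 2008 stands.
Applying the 10-business-day extension: 10 business days after March 31, 2008 is April 14, 2008.
April 14, 2008 falls on a Monday. The rules make no weekend/holiday allowance, so it remains April 14, 2008.
The final due date is April 14, 2008.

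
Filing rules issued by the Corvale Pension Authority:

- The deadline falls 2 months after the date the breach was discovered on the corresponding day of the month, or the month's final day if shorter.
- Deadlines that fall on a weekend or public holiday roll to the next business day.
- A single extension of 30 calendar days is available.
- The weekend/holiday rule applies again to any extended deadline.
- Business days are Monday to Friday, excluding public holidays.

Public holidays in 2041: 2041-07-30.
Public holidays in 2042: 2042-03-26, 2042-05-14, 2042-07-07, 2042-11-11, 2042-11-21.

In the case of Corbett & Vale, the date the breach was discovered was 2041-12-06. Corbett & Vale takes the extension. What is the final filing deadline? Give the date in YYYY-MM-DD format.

2042-03-10

2 months from 2041-12-06 is 2042-02-06.
2042-02-06 (Thursday) is already a business day.
With the 30-day extension, 2042-02-06 becomes 2042-03-08.
Because 2042-03-08 is a Saturday, the deadline becomes 2042-03-10 (Monday).
So the filing is due 2042-03-10.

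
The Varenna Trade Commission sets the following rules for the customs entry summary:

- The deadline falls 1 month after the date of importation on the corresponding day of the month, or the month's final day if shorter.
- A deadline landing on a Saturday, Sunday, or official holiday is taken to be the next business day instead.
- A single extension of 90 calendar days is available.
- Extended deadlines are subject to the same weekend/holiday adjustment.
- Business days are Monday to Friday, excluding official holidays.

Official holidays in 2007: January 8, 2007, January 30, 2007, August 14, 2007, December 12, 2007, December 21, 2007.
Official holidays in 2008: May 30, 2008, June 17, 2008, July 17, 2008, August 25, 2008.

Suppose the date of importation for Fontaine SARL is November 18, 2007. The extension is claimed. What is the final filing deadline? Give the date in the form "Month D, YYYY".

March 17, 2008

1 month after November 18, 2007, on the same day of the month, is December 18, 2007.
Since December 18, 2007 is a Tuesday and not a holiday, the date is unchanged.
The 90-calendar-day extension moves the deadline from December 18, 2007 to March 17, 2008.
March 17, 2008 falls on a Monday, which is a business day, so no adjustment is needed.
Final deadline: March 17, 2008.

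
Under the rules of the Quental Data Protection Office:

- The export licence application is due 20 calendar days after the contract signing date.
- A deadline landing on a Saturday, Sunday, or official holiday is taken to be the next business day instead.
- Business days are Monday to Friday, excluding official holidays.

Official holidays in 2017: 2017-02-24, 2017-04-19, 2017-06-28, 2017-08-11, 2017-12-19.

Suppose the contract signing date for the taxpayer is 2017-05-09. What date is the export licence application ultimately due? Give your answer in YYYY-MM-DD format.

From 2017-05-09, 20 calendar days later is 2017-05-29.
2017-05-29 falls on a Monday, which is a business day, so no adjustment is needed.
The final due date is 2017-05-29.

2017-05-29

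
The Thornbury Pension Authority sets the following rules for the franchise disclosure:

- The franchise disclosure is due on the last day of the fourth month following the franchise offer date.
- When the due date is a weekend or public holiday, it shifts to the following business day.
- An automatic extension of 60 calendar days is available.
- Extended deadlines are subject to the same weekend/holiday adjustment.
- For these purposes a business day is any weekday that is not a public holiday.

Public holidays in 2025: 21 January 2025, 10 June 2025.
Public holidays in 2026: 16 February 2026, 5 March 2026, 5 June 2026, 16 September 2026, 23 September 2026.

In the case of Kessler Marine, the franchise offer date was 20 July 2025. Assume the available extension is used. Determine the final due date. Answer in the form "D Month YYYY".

4 months after 20 July 2025 falls in November 2025; the last day of that month is 30 November 2025.
Because 30 November 2025 is a Sunday, the deadline becomes 1 December 2025 (Monday).
With the 60-day extension, 1 December 2025 becomes 30 January 2026.
30 January 2026 falls on a Friday, which is a business day, so no adjustment is needed.
The final due date is 30 January 2026.

30 January 2026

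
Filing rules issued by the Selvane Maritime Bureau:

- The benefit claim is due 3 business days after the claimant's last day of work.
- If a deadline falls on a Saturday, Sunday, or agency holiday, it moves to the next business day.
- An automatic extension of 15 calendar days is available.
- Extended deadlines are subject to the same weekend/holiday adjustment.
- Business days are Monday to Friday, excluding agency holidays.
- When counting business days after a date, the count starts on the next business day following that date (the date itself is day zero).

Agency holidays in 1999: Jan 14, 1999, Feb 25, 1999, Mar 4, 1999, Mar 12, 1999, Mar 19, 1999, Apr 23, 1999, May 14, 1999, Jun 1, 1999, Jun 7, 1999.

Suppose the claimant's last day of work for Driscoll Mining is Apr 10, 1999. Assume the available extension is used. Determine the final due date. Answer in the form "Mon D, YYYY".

3 business days after Apr 10, 1999, excluding weekends and holidays, is Apr 14, 1999.
Apr 14, 1999 (Wednesday) is already a business day.
With the 15-day extension, Apr 14, 1999 becomes Apr 29, 1999.
Apr 29, 1999 falls on a Thursday, which is a business day, so no adjustment is needed.
Deadline: Apr 29, 1999.

Apr 29, 1999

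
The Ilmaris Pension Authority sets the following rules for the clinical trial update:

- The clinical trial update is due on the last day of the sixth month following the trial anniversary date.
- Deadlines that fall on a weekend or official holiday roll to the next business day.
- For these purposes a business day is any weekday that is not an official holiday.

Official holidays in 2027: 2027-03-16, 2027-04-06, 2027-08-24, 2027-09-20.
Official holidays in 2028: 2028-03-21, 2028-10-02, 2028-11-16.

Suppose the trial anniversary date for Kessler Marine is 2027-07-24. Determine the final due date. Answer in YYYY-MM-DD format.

2028-01-31

6 months after 2027-07-24 falls in January 2028; the last day of that month is 2028-01-31.
2028-01-31 (Monday) is already a business day.
So the filing is due 2028-01-31.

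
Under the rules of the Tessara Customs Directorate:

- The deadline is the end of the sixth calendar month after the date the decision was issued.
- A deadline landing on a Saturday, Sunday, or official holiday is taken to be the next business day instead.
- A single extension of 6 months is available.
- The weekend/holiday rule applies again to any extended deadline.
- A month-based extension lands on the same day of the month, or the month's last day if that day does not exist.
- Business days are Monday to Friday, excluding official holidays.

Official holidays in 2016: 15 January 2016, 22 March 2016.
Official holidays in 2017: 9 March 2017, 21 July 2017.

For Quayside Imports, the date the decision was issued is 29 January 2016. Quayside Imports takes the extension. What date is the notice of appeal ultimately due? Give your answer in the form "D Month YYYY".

6 months after 29 January 2016 falls in July 2016; the last day of that month is 31 July 2016.
31 July 2016 falls on a Sunday. Rolling to the next business day gives 1 August 2016, a Monday.
The 6 months extension carries 1 August 2016 to 1 February 2017.
1 February 2017 is a Wednesday and not a listed holiday, so it stands.
Final deadline: 1 February 2017.

1 February 2017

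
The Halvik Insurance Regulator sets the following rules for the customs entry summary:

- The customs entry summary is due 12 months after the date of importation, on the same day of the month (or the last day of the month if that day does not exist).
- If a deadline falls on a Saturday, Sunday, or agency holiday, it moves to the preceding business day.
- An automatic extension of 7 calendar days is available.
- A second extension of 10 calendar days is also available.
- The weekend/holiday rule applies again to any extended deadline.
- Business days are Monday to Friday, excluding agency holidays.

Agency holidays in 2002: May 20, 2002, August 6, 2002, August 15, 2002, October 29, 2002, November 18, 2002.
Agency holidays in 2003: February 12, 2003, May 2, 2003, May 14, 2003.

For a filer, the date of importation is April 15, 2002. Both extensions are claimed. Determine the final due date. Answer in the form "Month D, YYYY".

12 months after April 15, 2002, on the same day of the month, is April 15, 2003.
April 15, 2003 falls on a Tuesday, which is a business day, so no adjustment is needed.
Applying the 7-calendar-day extension: April 15, 2003 + 7 days = April 22, 2003.
April 22, 2003 falls on a Tuesday, which is a business day, so no adjustment is needed.
The 10-calendar-day extension moves the deadline from April 22, 2003 to May 2, 2003.
May 2, 2003 is a listed holiday, so it moves to the preceding business day, May 1, 2003 (Thursday).
Deadline: May 1, 2003.

May 1, 2003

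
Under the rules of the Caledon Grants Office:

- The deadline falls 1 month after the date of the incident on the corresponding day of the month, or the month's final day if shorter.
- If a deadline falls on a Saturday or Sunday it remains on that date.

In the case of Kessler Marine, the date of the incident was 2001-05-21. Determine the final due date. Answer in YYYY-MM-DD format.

2001-06-21

Moving 1 month forward from 2001-05-21 on the corresponding day gives 2001-06-21.
No adjustment is made for weekends or holidays, so 2001-06-21 stands.
The final due date is 2001-06-21.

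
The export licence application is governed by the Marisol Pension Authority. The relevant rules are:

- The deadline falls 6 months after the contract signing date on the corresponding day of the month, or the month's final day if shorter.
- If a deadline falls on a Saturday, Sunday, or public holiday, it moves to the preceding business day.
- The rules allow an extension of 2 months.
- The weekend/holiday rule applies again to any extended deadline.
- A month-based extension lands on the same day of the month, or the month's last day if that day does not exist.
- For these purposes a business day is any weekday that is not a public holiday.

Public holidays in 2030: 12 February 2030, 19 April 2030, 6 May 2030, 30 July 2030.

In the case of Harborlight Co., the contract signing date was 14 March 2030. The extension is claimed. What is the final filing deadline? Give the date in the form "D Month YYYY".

13 November 2030

6 months after 14 March 2030, on the same day of the month, is 14 September 2030.
14 September 2030 falls on a Saturday. Rolling to the preceding business day gives 13 September 2030, a Friday.
Add 2 months to 13 September 2030: 13 November 2030.
13 November 2030 falls on a Wednesday, which is a business day, so no adjustment is needed.
So the filing is due 13 November 2030.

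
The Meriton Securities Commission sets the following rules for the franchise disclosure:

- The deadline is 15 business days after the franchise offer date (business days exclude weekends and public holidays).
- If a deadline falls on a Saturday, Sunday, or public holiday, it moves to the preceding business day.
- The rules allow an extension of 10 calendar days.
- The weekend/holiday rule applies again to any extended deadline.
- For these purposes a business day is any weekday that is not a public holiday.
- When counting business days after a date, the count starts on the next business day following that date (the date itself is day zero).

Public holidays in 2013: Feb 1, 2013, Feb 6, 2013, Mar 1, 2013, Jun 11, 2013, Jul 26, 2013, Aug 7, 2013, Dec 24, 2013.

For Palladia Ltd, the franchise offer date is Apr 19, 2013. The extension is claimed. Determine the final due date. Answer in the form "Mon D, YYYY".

Starting the day after Apr 19, 2013 and counting 15 business days lands on May 10, 2013.
May 10, 2013 falls on a Friday, which is a business day, so no adjustment is needed.
With the 10-day extension, May 10, 2013 becomes May 20, 2013.
Since May 20, 2013 is a Monday and not a holiday, the date is unchanged.
Deadline: May 20, 2013.

May 20, 2013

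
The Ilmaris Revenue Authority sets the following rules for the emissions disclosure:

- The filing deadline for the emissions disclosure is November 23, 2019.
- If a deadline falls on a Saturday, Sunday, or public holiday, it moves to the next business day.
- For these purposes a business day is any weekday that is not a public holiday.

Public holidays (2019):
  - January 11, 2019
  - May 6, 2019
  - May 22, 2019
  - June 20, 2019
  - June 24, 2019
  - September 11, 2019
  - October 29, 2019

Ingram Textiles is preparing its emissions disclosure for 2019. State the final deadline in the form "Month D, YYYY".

The stated deadline is November 23, 2019.
November 23, 2019 is a Saturday, so it moves to the next business day, November 25, 2019 (Monday).
Deadline: November 25, 2019.

November 25, 2019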